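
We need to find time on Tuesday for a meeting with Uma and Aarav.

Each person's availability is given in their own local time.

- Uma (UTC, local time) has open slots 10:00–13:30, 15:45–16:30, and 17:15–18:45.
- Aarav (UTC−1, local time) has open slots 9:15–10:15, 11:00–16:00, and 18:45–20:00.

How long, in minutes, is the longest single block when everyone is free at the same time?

Uma → UTC: 10:00–13:30, 15:45–16:30, 17:15–18:45.
Aarav → UTC: 10:15–11:15, 12:00–17:00, 19:45–21:00.
Uma ∩ Aarav: 10:15–11:15, 12:00–13:30, 15:45–16:30.
Common window lengths: 60, 90, 45 min; longest is 90.

90 minutes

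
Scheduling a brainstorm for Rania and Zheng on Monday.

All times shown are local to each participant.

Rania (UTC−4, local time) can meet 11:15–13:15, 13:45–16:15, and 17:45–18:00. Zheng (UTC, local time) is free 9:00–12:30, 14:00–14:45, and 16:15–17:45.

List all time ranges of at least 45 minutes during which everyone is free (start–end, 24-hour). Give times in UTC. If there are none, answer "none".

Rania → UTC: 15:15–17:15, 17:45–20:15, 21:45–22:00.
Zheng → UTC: 09:00–12:30, 14:00–14:45, 16:15–17:45.
Rania ∩ Zheng: 16:15–17:15.
Windows ≥ 45 min: 16:15–17:15.

16:15–17:15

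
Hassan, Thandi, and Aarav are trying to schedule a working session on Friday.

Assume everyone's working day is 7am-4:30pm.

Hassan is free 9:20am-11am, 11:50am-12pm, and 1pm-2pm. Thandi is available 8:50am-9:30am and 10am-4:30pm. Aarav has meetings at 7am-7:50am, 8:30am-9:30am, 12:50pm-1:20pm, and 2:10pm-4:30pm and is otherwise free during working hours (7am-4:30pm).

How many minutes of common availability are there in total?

Aarav free within 07:00–16:30: 07:50–08:30, 09:30–12:50, 13:20–14:10.
Hassan ∩ Thandi: 09:20–09:30, 10:00–11:00, 11:50–12:00, 13:00–14:00.
Hassan ∩ Thandi ∩ Aarav: 10:00–11:00, 11:50–12:00, 13:20–14:00.
Total common minutes: 60 + 10 + 40 = 110.

110 minutes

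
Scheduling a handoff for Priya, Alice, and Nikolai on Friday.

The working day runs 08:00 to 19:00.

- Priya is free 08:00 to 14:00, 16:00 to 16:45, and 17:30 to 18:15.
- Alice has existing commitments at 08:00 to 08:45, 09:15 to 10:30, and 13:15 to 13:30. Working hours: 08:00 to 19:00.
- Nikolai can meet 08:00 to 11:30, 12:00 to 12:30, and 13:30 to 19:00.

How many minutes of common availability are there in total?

240 minutes

Alice free within 08:00–19:00: 08:45–09:15, 10:30–13:15, 13:30–19:00.
Priya ∩ Alice: 08:45–09:15, 10:30–13:15, 13:30–14:00, 16:00–16:45, 17:30–18:15.
Priya ∩ Alice ∩ Nikolai: 08:45–09:15, 10:30–11:30, 12:00–12:30, 13:30–14:00, 16:00–16:45, 17:30–18:15.
Total common minutes: 30 + 60 + 30 + 30 + 45 + 45 = 240.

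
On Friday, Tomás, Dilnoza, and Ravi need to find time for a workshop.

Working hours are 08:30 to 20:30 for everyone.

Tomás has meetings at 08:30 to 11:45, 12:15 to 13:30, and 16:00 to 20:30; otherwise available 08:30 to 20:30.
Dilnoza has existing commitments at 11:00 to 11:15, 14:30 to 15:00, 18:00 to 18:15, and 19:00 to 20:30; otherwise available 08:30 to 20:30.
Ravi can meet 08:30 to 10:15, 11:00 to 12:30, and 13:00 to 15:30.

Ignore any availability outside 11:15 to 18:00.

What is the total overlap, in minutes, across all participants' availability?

Tomás free within 08:30–20:30: 11:45–12:15, 13:30–16:00.
Dilnoza free within 08:30–20:30: 08:30–11:00, 11:15–14:30, 15:00–18:00, 18:15–19:00.
Tomás ∩ Dilnoza: 11:45–12:15, 13:30–14:30, 15:00–16:00.
Tomás ∩ Dilnoza ∩ Ravi: 11:45–12:15, 13:30–14:30, 15:00–15:30.
Restricted to 11:15–18:00: 11:45–12:15, 13:30–14:30, 15:00–15:30.
Total common minutes: 30 + 60 + 30 = 120.

120 minutes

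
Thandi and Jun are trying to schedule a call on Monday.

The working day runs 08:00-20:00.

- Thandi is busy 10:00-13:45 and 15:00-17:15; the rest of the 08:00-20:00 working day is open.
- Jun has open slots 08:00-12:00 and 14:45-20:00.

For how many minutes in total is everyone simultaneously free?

Thandi free within 08:00–20:00: 08:00–10:00, 13:45–15:00, 17:15–20:00.
Thandi ∩ Jun: 08:00–10:00, 14:45–15:00, 17:15–20:00.
Total common minutes: 120 + 15 + 165 = 300.

300 minutes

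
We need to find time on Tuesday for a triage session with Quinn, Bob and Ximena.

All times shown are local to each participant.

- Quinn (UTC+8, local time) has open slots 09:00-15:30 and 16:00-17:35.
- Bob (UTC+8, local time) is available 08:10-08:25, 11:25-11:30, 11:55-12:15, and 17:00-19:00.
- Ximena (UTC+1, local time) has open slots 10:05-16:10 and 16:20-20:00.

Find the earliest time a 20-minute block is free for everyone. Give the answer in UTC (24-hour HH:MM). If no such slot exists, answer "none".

Quinn → UTC: 01:00–07:30, 08:00–09:35.
Bob → UTC: 00:10–00:25, 03:25–03:30, 03:55–04:15, 09:00–11:00.
Ximena → UTC: 09:05–15:10, 15:20–19:00.
Quinn ∩ Bob: 03:25–03:30, 03:55–04:15, 09:00–09:35.
Quinn ∩ Bob ∩ Ximena: 09:05–09:35.
Windows ≥ 20 min: 09:05–09:35.
Earliest such window starts at 09:05.

09:05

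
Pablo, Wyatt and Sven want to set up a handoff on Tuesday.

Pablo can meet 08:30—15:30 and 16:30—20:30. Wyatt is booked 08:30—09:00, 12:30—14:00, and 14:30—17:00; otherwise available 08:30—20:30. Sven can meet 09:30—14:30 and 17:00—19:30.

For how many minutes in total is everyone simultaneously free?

360 minutes

Wyatt free within 08:30–20:30: 09:00–12:30, 14:00–14:30, 17:00–20:30.
Pablo ∩ Wyatt: 09:00–12:30, 14:00–14:30, 17:00–20:30.
Pablo ∩ Wyatt ∩ Sven: 09:30–12:30, 14:00–14:30, 17:00–19:30.
Total common minutes: 180 + 30 + 150 = 360.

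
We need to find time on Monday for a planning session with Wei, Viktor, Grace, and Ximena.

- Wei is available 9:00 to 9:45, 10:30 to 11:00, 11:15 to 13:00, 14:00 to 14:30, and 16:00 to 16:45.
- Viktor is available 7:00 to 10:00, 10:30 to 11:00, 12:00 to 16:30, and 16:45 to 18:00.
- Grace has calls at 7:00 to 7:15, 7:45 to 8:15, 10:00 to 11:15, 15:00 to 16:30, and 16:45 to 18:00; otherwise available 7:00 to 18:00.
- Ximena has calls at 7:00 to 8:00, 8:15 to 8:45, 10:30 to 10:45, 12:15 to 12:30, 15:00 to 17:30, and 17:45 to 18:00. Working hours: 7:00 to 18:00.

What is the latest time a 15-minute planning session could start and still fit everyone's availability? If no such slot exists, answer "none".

Grace free within 07:00–18:00: 07:15–07:45, 08:15–10:00, 11:15–15:00, 16:30–16:45.
Ximena free within 07:00–18:00: 08:00–08:15, 08:45–10:30, 10:45–12:15, 12:30–15:00, 17:30–17:45.
Wei ∩ Viktor: 09:00–09:45, 10:30–11:00, 12:00–13:00, 14:00–14:30, 16:00–16:30.
Wei ∩ Viktor ∩ Grace: 09:00–09:45, 12:00–13:00, 14:00–14:30.
Wei ∩ Viktor ∩ Grace ∩ Ximena: 09:00–09:45, 12:00–12:15, 12:30–13:00, 14:00–14:30.
Windows ≥ 15 min: 09:00–09:45, 12:00–12:15, 12:30–13:00, 14:00–14:30.
Latest start in the last window 14:00–14:30 is 14:30 − 15 min = 14:15.

14:15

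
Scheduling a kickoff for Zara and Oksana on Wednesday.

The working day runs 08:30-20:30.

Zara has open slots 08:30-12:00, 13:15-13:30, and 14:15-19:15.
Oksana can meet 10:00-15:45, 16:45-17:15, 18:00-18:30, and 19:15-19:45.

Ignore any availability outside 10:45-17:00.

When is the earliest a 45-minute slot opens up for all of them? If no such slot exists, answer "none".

10:45

Zara ∩ Oksana: 10:00–12:00, 13:15–13:30, 14:15–15:45, 16:45–17:15, 18:00–18:30.
Restricted to 10:45–17:00: 10:45–12:00, 13:15–13:30, 14:15–15:45, 16:45–17:00.
Windows ≥ 45 min: 10:45–12:00, 14:15–15:45.
Earliest such window starts at 10:45.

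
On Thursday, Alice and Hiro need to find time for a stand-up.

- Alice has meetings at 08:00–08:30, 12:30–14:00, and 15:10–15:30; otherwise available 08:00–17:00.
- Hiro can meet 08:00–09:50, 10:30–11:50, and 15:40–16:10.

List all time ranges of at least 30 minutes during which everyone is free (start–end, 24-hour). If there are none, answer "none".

08:30–09:50, 10:30–11:50, 15:40–16:10

Alice free within 08:00–17:00: 08:30–12:30, 14:00–15:10, 15:30–17:00.
Alice ∩ Hiro: 08:30–09:50, 10:30–11:50, 15:40–16:10.
Windows ≥ 30 min: 08:30–09:50, 10:30–11:50, 15:40–16:10.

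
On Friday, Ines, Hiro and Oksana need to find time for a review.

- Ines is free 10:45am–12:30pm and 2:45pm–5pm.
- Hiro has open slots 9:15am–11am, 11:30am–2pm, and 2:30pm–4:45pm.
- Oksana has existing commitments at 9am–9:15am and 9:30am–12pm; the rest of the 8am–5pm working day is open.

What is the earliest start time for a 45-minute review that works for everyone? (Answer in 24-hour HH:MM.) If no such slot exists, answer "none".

14:45

Oksana free within 08:00–17:00: 08:00–09:00, 09:15–09:30, 12:00–17:00.
Ines ∩ Hiro: 10:45–11:00, 11:30–12:30, 14:45–16:45.
Ines ∩ Hiro ∩ Oksana: 12:00–12:30, 14:45–16:45.
Windows ≥ 45 min: 14:45–16:45.
Earliest such window starts at 14:45.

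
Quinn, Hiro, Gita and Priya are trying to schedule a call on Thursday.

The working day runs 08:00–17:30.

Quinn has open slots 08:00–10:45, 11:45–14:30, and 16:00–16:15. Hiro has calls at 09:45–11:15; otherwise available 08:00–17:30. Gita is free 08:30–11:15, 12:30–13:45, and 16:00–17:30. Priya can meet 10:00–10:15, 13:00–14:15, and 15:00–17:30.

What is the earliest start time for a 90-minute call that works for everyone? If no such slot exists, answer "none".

none

Hiro free within 08:00–17:30: 08:00–09:45, 11:15–17:30.
Quinn ∩ Hiro: 08:00–09:45, 11:45–14:30, 16:00–16:15.
Quinn ∩ Hiro ∩ Gita: 08:30–09:45, 12:30–13:45, 16:00–16:15.
Quinn ∩ Hiro ∩ Gita ∩ Priya: 13:00–13:45, 16:00–16:15.
Windows ≥ 90 min: (none).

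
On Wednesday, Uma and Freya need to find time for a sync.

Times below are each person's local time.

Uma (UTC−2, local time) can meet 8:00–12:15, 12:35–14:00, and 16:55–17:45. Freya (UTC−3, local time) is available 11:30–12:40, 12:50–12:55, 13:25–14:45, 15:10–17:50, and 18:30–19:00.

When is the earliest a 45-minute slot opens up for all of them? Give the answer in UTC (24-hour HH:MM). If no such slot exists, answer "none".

14:35

Uma → UTC: 10:00–14:15, 14:35–16:00, 18:55–19:45.
Freya → UTC: 14:30–15:40, 15:50–15:55, 16:25–17:45, 18:10–20:50, 21:30–22:00.
Uma ∩ Freya: 14:35–15:40, 15:50–15:55, 18:55–19:45.
Windows ≥ 45 min: 14:35–15:40, 18:55–19:45.
Earliest such window starts at 14:35.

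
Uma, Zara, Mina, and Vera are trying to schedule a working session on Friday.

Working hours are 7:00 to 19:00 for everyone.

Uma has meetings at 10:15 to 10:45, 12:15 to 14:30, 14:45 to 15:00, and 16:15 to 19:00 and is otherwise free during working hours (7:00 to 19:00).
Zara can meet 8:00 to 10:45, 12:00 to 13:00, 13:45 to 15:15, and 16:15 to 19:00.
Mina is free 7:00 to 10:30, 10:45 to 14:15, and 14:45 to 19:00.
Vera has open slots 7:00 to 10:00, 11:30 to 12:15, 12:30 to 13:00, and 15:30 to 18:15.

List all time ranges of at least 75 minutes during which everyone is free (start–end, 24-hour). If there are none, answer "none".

Uma free within 07:00–19:00: 07:00–10:15, 10:45–12:15, 14:30–14:45, 15:00–16:15.
Uma ∩ Zara: 08:00–10:15, 12:00–12:15, 14:30–14:45, 15:00–15:15.
Uma ∩ Zara ∩ Mina: 08:00–10:15, 12:00–12:15, 15:00–15:15.
Uma ∩ Zara ∩ Mina ∩ Vera: 08:00–10:00, 12:00–12:15.
Windows ≥ 75 min: 08:00–10:00.

08:00–10:00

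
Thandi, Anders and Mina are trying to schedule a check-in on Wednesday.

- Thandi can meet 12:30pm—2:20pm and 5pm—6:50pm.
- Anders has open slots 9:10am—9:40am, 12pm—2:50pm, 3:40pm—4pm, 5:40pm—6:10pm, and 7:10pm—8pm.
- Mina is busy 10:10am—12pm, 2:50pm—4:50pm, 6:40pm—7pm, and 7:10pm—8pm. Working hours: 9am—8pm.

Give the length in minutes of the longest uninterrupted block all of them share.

Mina free within 09:00–20:00: 09:00–10:10, 12:00–14:50, 16:50–18:40, 19:00–19:10.
Thandi ∩ Anders: 12:30–14:20, 17:40–18:10.
Thandi ∩ Anders ∩ Mina: 12:30–14:20, 17:40–18:10.
Common window lengths: 110, 30 min; longest is 110.

110 minutes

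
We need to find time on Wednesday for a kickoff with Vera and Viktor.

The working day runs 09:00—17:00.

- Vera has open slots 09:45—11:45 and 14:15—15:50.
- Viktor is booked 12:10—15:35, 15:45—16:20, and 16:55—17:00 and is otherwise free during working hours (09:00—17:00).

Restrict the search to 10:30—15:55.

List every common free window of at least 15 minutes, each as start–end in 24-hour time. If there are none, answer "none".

Viktor free within 09:00–17:00: 09:00–12:10, 15:35–15:45, 16:20–16:55.
Vera ∩ Viktor: 09:45–11:45, 15:35–15:45.
Restricted to 10:30–15:55: 10:30–11:45, 15:35–15:45.
Windows ≥ 15 min: 10:30–11:45.

10:30–11:45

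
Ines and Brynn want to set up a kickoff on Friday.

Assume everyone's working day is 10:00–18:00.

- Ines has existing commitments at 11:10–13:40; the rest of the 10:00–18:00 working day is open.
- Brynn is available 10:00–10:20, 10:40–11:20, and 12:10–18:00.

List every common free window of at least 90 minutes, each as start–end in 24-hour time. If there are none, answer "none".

Ines free within 10:00–18:00: 10:00–11:10, 13:40–18:00.
Ines ∩ Brynn: 10:00–10:20, 10:40–11:10, 13:40–18:00.
Windows ≥ 90 min: 13:40–18:00.

13:40–18:00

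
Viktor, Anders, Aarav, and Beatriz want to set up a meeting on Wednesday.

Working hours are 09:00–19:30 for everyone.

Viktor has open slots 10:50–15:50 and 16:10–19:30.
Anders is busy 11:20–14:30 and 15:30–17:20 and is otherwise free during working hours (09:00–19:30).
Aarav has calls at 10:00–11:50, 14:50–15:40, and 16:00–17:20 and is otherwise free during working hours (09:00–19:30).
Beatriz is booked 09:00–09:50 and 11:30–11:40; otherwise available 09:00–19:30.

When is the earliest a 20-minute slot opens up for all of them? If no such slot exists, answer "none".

Anders free within 09:00–19:30: 09:00–11:20, 14:30–15:30, 17:20–19:30.
Aarav free within 09:00–19:30: 09:00–10:00, 11:50–14:50, 15:40–16:00, 17:20–19:30.
Beatriz free within 09:00–19:30: 09:50–11:30, 11:40–19:30.
Viktor ∩ Anders: 10:50–11:20, 14:30–15:30, 17:20–19:30.
Viktor ∩ Anders ∩ Aarav: 14:30–14:50, 17:20–19:30.
Viktor ∩ Anders ∩ Aarav ∩ Beatriz: 14:30–14:50, 17:20–19:30.
Windows ≥ 20 min: 14:30–14:50, 17:20–19:30.
Earliest such window starts at 14:30.

14:30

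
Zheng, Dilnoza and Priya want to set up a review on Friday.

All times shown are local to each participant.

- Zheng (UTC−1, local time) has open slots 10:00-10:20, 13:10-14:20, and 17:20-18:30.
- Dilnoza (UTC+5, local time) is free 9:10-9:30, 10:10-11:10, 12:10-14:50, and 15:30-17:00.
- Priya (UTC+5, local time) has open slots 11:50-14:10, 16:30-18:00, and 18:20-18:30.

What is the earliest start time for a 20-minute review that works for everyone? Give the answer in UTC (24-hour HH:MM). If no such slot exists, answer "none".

Zheng → UTC: 11:00–11:20, 14:10–15:20, 18:20–19:30.
Dilnoza → UTC: 04:10–04:30, 05:10–06:10, 07:10–09:50, 10:30–12:00.
Priya → UTC: 06:50–09:10, 11:30–13:00, 13:20–13:30.
Zheng ∩ Dilnoza: 11:00–11:20.
Zheng ∩ Dilnoza ∩ Priya: (none).
Windows ≥ 20 min: (none).

none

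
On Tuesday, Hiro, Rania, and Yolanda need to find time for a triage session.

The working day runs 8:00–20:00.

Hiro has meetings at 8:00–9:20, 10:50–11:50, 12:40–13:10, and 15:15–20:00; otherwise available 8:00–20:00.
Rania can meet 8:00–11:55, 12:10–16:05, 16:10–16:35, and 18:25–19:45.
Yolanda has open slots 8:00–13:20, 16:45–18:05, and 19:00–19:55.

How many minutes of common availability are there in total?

135 minutes

Hiro free within 08:00–20:00: 09:20–10:50, 11:50–12:40, 13:10–15:15.
Hiro ∩ Rania: 09:20–10:50, 11:50–11:55, 12:10–12:40, 13:10–15:15.
Hiro ∩ Rania ∩ Yolanda: 09:20–10:50, 11:50–11:55, 12:10–12:40, 13:10–13:20.
Total common minutes: 90 + 5 + 30 + 10 = 135.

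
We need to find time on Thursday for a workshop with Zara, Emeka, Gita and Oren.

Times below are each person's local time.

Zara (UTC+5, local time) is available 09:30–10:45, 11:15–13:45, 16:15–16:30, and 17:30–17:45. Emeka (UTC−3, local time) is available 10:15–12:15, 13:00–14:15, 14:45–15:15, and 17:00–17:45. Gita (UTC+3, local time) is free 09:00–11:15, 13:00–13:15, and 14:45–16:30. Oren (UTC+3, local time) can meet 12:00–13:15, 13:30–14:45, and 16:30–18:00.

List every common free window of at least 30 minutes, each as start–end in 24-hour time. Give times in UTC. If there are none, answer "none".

Zara → UTC: 04:30–05:45, 06:15–08:45, 11:15–11:30, 12:30–12:45.
Emeka → UTC: 13:15–15:15, 16:00–17:15, 17:45–18:15, 20:00–20:45.
Gita → UTC: 06:00–08:15, 10:00–10:15, 11:45–13:30.
Oren → UTC: 09:00–10:15, 10:30–11:45, 13:30–15:00.
Zara ∩ Emeka: (none).
Zara ∩ Emeka ∩ Gita: (none).
Zara ∩ Emeka ∩ Gita ∩ Oren: (none).
Windows ≥ 30 min: (none).

none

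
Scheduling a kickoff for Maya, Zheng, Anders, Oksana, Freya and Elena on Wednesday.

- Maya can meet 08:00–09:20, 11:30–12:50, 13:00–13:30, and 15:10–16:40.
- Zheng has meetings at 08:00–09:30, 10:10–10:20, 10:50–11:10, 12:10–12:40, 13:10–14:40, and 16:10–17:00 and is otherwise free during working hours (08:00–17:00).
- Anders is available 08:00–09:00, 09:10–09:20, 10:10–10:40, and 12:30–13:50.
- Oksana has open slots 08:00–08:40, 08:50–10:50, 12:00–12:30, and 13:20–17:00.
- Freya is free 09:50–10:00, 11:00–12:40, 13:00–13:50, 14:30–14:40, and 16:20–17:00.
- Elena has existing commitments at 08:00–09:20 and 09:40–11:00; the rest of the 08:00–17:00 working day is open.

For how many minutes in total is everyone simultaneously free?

0 minutes

Zheng free within 08:00–17:00: 09:30–10:10, 10:20–10:50, 11:10–12:10, 12:40–13:10, 14:40–16:10.
Elena free within 08:00–17:00: 09:20–09:40, 11:00–17:00.
Maya ∩ Zheng: 11:30–12:10, 12:40–12:50, 13:00–13:10, 15:10–16:10.
Maya ∩ Zheng ∩ Anders: 12:40–12:50, 13:00–13:10.
Maya ∩ Zheng ∩ Anders ∩ Oksana: (none).
Maya ∩ Zheng ∩ Anders ∩ Oksana ∩ Freya: (none).
Maya ∩ Zheng ∩ Anders ∩ Oksana ∩ Freya ∩ Elena: (none).
Total common minutes: 0.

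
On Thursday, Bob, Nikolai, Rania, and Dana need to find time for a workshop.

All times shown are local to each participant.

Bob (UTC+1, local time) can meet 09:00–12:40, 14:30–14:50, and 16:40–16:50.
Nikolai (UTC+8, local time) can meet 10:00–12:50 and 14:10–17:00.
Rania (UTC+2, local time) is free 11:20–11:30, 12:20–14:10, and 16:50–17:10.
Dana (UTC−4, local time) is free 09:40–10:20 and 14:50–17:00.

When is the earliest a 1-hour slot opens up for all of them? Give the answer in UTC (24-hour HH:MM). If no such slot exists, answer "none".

Bob → UTC: 08:00–11:40, 13:30–13:50, 15:40–15:50.
Nikolai → UTC: 02:00–04:50, 06:10–09:00.
Rania → UTC: 09:20–09:30, 10:20–12:10, 14:50–15:10.
Dana → UTC: 13:40–14:20, 18:50–21:00.
Bob ∩ Nikolai: 08:00–09:00.
Bob ∩ Nikolai ∩ Rania: (none).
Bob ∩ Nikolai ∩ Rania ∩ Dana: (none).
Windows ≥ 60 min: (none).

none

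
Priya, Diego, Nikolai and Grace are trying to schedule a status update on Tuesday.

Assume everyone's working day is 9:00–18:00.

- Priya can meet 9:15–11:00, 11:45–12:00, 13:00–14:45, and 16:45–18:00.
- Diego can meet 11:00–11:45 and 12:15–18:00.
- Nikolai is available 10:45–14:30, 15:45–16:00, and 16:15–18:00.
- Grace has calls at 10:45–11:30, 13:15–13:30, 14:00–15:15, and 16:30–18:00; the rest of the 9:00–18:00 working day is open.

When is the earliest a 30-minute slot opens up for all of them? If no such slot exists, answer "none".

Grace free within 09:00–18:00: 09:00–10:45, 11:30–13:15, 13:30–14:00, 15:15–16:30.
Priya ∩ Diego: 13:00–14:45, 16:45–18:00.
Priya ∩ Diego ∩ Nikolai: 13:00–14:30, 16:45–18:00.
Priya ∩ Diego ∩ Nikolai ∩ Grace: 13:00–13:15, 13:30–14:00.
Windows ≥ 30 min: 13:30–14:00.
Earliest such window starts at 13:30.

13:30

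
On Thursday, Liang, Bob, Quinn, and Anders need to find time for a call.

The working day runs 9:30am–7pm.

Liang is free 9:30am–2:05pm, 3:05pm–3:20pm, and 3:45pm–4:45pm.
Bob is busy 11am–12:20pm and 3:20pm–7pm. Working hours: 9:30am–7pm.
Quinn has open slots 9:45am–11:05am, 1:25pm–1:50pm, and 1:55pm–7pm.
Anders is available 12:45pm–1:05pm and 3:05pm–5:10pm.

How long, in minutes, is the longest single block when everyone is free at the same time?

Bob free within 09:30–19:00: 09:30–11:00, 12:20–15:20.
Liang ∩ Bob: 09:30–11:00, 12:20–14:05, 15:05–15:20.
Liang ∩ Bob ∩ Quinn: 09:45–11:00, 13:25–13:50, 13:55–14:05, 15:05–15:20.
Liang ∩ Bob ∩ Quinn ∩ Anders: 15:05–15:20.
Single common window of 15 minutes.

15 minutes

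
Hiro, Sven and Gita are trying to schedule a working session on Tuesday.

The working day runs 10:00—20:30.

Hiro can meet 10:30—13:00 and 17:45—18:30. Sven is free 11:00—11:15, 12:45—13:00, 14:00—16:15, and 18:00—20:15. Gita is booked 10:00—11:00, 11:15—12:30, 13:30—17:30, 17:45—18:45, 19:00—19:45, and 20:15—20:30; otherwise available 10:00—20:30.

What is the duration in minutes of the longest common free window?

Gita free within 10:00–20:30: 11:00–11:15, 12:30–13:30, 17:30–17:45, 18:45–19:00, 19:45–20:15.
Hiro ∩ Sven: 11:00–11:15, 12:45–13:00, 18:00–18:30.
Hiro ∩ Sven ∩ Gita: 11:00–11:15, 12:45–13:00.
Common window lengths: 15, 15 min; longest is 15.

15 minutes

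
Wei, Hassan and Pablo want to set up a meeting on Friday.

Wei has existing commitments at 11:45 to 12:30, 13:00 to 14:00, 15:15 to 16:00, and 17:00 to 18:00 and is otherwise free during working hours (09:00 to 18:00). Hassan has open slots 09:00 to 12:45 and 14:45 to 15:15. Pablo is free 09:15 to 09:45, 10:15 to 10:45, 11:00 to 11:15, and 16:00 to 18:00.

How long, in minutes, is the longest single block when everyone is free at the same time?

Wei free within 09:00–18:00: 09:00–11:45, 12:30–13:00, 14:00–15:15, 16:00–17:00.
Wei ∩ Hassan: 09:00–11:45, 12:30–12:45, 14:45–15:15.
Wei ∩ Hassan ∩ Pablo: 09:15–09:45, 10:15–10:45, 11:00–11:15.
Common window lengths: 30, 30, 15 min; longest is 30.

30 minutes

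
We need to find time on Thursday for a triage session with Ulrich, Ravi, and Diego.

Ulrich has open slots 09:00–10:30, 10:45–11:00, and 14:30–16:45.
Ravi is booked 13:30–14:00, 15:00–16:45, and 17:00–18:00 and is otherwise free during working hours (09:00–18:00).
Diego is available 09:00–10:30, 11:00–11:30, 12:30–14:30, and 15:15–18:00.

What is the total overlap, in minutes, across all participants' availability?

Ravi free within 09:00–18:00: 09:00–13:30, 14:00–15:00, 16:45–17:00.
Ulrich ∩ Ravi: 09:00–10:30, 10:45–11:00, 14:30–15:00.
Ulrich ∩ Ravi ∩ Diego: 09:00–10:30.
Total common minutes: 90.

90 minutes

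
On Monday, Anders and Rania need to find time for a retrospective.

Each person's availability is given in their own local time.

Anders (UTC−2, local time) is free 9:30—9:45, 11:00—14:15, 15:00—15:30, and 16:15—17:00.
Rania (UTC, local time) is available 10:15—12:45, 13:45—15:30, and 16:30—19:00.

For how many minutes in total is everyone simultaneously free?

195 minutes

Anders → UTC: 11:30–11:45, 13:00–16:15, 17:00–17:30, 18:15–19:00.
Rania → UTC: 10:15–12:45, 13:45–15:30, 16:30–19:00.
Anders ∩ Rania: 11:30–11:45, 13:45–15:30, 17:00–17:30, 18:15–19:00.
Total common minutes: 15 + 105 + 30 + 45 = 195.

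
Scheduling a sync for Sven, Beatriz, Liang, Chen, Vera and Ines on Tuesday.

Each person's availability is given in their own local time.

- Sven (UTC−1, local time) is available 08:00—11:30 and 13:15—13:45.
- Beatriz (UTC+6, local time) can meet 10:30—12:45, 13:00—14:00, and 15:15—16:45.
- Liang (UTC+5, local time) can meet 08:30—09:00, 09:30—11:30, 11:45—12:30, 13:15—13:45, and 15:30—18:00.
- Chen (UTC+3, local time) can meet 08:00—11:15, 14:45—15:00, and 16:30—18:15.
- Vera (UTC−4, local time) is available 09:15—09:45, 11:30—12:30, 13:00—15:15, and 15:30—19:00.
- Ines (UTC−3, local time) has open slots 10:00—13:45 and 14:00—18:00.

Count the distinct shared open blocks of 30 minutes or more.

0

Sven → UTC: 09:00–12:30, 14:15–14:45.
Beatriz → UTC: 04:30–06:45, 07:00–08:00, 09:15–10:45.
Liang → UTC: 03:30–04:00, 04:30–06:30, 06:45–07:30, 08:15–08:45, 10:30–13:00.
Chen → UTC: 05:00–08:15, 11:45–12:00, 13:30–15:15.
Vera → UTC: 13:15–13:45, 15:30–16:30, 17:00–19:15, 19:30–23:00.
Ines → UTC: 13:00–16:45, 17:00–21:00.
Sven ∩ Beatriz: 09:15–10:45.
Sven ∩ Beatriz ∩ Liang: 10:30–10:45.
Sven ∩ Beatriz ∩ Liang ∩ Chen: (none).
Sven ∩ Beatriz ∩ Liang ∩ Chen ∩ Vera: (none).
Sven ∩ Beatriz ∩ Liang ∩ Chen ∩ Vera ∩ Ines: (none).
Windows ≥ 30 min: (none).
That's 0 windows.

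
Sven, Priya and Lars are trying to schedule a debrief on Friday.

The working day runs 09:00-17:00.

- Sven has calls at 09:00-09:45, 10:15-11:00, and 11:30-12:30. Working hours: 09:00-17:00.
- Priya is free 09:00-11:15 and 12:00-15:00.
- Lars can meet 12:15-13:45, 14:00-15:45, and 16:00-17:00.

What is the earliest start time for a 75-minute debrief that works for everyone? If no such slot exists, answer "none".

Sven free within 09:00–17:00: 09:45–10:15, 11:00–11:30, 12:30–17:00.
Sven ∩ Priya: 09:45–10:15, 11:00–11:15, 12:30–15:00.
Sven ∩ Priya ∩ Lars: 12:30–13:45, 14:00–15:00.
Windows ≥ 75 min: 12:30–13:45.
Earliest such window starts at 12:30.

12:30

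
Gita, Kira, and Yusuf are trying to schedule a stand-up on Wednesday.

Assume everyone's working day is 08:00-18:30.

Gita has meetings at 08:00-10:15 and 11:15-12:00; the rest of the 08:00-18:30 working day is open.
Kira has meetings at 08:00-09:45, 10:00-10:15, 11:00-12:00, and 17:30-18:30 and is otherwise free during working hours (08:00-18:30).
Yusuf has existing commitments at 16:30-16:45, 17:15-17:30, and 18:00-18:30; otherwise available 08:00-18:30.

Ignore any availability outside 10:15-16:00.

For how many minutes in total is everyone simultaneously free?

285 minutes

Gita free within 08:00–18:30: 10:15–11:15, 12:00–18:30.
Kira free within 08:00–18:30: 09:45–10:00, 10:15–11:00, 12:00–17:30.
Yusuf free within 08:00–18:30: 08:00–16:30, 16:45–17:15, 17:30–18:00.
Gita ∩ Kira: 10:15–11:00, 12:00–17:30.
Gita ∩ Kira ∩ Yusuf: 10:15–11:00, 12:00–16:30, 16:45–17:15.
Restricted to 10:15–16:00: 10:15–11:00, 12:00–16:00.
Total common minutes: 45 + 240 = 285.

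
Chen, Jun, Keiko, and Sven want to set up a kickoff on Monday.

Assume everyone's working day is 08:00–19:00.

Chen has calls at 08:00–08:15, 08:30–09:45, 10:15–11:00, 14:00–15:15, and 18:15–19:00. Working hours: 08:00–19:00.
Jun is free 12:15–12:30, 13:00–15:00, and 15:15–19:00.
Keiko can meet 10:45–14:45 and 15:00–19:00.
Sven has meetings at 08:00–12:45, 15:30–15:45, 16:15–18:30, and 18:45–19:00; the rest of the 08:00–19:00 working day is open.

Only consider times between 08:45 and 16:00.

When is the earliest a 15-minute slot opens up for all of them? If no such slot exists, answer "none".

Chen free within 08:00–19:00: 08:15–08:30, 09:45–10:15, 11:00–14:00, 15:15–18:15.
Sven free within 08:00–19:00: 12:45–15:30, 15:45–16:15, 18:30–18:45.
Chen ∩ Jun: 12:15–12:30, 13:00–14:00, 15:15–18:15.
Chen ∩ Jun ∩ Keiko: 12:15–12:30, 13:00–14:00, 15:15–18:15.
Chen ∩ Jun ∩ Keiko ∩ Sven: 13:00–14:00, 15:15–15:30, 15:45–16:15.
Restricted to 08:45–16:00: 13:00–14:00, 15:15–15:30, 15:45–16:00.
Windows ≥ 15 min: 13:00–14:00, 15:15–15:30, 15:45–16:00.
Earliest such window starts at 13:00.

13:00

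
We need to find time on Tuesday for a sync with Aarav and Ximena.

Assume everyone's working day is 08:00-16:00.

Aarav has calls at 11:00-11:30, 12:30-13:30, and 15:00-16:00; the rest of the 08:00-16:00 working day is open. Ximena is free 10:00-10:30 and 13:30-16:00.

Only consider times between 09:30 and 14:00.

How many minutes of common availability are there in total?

Aarav free within 08:00–16:00: 08:00–11:00, 11:30–12:30, 13:30–15:00.
Aarav ∩ Ximena: 10:00–10:30, 13:30–15:00.
Restricted to 09:30–14:00: 10:00–10:30, 13:30–14:00.
Total common minutes: 30 + 30 = 60.

60 minutes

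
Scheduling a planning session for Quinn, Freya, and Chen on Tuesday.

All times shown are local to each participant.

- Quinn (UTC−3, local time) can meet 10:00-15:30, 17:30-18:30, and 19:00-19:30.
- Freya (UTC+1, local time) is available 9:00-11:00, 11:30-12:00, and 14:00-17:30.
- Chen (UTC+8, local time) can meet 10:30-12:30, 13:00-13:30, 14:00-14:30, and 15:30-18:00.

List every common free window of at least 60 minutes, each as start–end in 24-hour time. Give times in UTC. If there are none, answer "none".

Quinn → UTC: 13:00–18:30, 20:30–21:30, 22:00–22:30.
Freya → UTC: 08:00–10:00, 10:30–11:00, 13:00–16:30.
Chen → UTC: 02:30–04:30, 05:00–05:30, 06:00–06:30, 07:30–10:00.
Quinn ∩ Freya: 13:00–16:30.
Quinn ∩ Freya ∩ Chen: (none).
Windows ≥ 60 min: (none).

none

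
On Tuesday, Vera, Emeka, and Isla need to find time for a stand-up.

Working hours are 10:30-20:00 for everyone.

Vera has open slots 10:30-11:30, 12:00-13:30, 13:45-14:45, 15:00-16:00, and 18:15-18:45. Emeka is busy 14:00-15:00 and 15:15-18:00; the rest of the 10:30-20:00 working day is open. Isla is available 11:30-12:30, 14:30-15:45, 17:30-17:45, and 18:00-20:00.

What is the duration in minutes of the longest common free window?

30 minutes

Emeka free within 10:30–20:00: 10:30–14:00, 15:00–15:15, 18:00–20:00.
Vera ∩ Emeka: 10:30–11:30, 12:00–13:30, 13:45–14:00, 15:00–15:15, 18:15–18:45.
Vera ∩ Emeka ∩ Isla: 12:00–12:30, 15:00–15:15, 18:15–18:45.
Common window lengths: 30, 15, 30 min; longest is 30.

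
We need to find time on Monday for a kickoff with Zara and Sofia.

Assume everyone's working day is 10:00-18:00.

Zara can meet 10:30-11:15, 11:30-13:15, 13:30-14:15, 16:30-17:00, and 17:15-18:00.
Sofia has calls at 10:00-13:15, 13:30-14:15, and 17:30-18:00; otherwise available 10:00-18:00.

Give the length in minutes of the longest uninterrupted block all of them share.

Sofia free within 10:00–18:00: 13:15–13:30, 14:15–17:30.
Zara ∩ Sofia: 16:30–17:00, 17:15–17:30.
Common window lengths: 30, 15 min; longest is 30.

30 minutes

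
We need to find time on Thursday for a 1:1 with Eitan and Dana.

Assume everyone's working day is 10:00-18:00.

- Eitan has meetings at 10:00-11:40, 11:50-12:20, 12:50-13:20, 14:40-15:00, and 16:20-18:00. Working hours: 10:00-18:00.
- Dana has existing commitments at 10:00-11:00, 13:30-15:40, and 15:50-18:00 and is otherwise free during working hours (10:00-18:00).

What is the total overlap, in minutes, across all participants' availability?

60 minutes

Eitan free within 10:00–18:00: 11:40–11:50, 12:20–12:50, 13:20–14:40, 15:00–16:20.
Dana free within 10:00–18:00: 11:00–13:30, 15:40–15:50.
Eitan ∩ Dana: 11:40–11:50, 12:20–12:50, 13:20–13:30, 15:40–15:50.
Total common minutes: 10 + 30 + 10 + 10 = 60.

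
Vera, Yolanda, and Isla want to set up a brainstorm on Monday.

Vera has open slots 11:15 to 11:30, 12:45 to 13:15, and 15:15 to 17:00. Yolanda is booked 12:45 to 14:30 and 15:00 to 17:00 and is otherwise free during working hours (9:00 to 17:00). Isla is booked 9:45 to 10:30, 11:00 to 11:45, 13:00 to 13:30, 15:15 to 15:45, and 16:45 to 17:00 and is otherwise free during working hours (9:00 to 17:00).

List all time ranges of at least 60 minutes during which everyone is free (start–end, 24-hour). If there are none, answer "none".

none

Yolanda free within 09:00–17:00: 09:00–12:45, 14:30–15:00.
Isla free within 09:00–17:00: 09:00–09:45, 10:30–11:00, 11:45–13:00, 13:30–15:15, 15:45–16:45.
Vera ∩ Yolanda: 11:15–11:30.
Vera ∩ Yolanda ∩ Isla: (none).
Windows ≥ 60 min: (none).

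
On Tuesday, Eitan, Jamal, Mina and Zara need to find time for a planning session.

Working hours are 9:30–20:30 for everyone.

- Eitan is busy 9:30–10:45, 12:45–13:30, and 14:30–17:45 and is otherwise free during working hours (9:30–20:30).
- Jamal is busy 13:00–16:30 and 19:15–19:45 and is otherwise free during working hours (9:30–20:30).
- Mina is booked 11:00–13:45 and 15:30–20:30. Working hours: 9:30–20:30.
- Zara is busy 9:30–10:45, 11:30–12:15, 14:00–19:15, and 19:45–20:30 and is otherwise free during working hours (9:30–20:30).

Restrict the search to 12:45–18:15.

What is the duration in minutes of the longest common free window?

Eitan free within 09:30–20:30: 10:45–12:45, 13:30–14:30, 17:45–20:30.
Jamal free within 09:30–20:30: 09:30–13:00, 16:30–19:15, 19:45–20:30.
Mina free within 09:30–20:30: 09:30–11:00, 13:45–15:30.
Zara free within 09:30–20:30: 10:45–11:30, 12:15–14:00, 19:15–19:45.
Eitan ∩ Jamal: 10:45–12:45, 17:45–19:15, 19:45–20:30.
Eitan ∩ Jamal ∩ Mina: 10:45–11:00.
Eitan ∩ Jamal ∩ Mina ∩ Zara: 10:45–11:00.
Restricted to 12:45–18:15: (none).
No common window.

0 minutes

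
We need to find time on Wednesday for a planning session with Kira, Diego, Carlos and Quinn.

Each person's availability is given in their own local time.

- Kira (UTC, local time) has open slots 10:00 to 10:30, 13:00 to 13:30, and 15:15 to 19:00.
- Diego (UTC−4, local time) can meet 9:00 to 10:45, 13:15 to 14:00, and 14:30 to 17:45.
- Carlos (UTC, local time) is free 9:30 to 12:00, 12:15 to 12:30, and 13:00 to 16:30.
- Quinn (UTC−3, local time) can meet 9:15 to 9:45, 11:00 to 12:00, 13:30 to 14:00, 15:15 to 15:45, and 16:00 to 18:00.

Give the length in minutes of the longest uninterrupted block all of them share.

Kira → UTC: 10:00–10:30, 13:00–13:30, 15:15–19:00.
Diego → UTC: 13:00–14:45, 17:15–18:00, 18:30–21:45.
Carlos → UTC: 09:30–12:00, 12:15–12:30, 13:00–16:30.
Quinn → UTC: 12:15–12:45, 14:00–15:00, 16:30–17:00, 18:15–18:45, 19:00–21:00.
Kira ∩ Diego: 13:00–13:30, 17:15–18:00, 18:30–19:00.
Kira ∩ Diego ∩ Carlos: 13:00–13:30.
Kira ∩ Diego ∩ Carlos ∩ Quinn: (none).
No common window.

0 minutes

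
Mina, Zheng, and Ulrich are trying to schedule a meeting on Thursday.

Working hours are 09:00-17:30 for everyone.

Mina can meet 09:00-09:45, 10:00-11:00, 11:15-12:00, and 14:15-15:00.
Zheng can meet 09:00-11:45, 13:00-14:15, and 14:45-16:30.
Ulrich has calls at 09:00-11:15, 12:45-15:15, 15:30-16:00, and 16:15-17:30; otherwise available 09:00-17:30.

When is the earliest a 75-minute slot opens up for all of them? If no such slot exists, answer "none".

Ulrich free within 09:00–17:30: 11:15–12:45, 15:15–15:30, 16:00–16:15.
Mina ∩ Zheng: 09:00–09:45, 10:00–11:00, 11:15–11:45, 14:45–15:00.
Mina ∩ Zheng ∩ Ulrich: 11:15–11:45.
Windows ≥ 75 min: (none).

none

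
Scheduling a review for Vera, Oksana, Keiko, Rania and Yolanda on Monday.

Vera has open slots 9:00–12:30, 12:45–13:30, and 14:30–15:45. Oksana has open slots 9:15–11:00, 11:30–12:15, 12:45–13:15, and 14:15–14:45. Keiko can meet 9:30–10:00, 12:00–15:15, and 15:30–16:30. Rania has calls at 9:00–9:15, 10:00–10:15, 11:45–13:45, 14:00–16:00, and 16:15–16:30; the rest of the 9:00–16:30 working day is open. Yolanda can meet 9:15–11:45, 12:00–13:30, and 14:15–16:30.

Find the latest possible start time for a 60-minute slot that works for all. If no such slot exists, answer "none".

Rania free within 09:00–16:30: 09:15–10:00, 10:15–11:45, 13:45–14:00, 16:00–16:15.
Vera ∩ Oksana: 09:15–11:00, 11:30–12:15, 12:45–13:15, 14:30–14:45.
Vera ∩ Oksana ∩ Keiko: 09:30–10:00, 12:00–12:15, 12:45–13:15, 14:30–14:45.
Vera ∩ Oksana ∩ Keiko ∩ Rania: 09:30–10:00.
Vera ∩ Oksana ∩ Keiko ∩ Rania ∩ Yolanda: 09:30–10:00.
Windows ≥ 60 min: (none).

none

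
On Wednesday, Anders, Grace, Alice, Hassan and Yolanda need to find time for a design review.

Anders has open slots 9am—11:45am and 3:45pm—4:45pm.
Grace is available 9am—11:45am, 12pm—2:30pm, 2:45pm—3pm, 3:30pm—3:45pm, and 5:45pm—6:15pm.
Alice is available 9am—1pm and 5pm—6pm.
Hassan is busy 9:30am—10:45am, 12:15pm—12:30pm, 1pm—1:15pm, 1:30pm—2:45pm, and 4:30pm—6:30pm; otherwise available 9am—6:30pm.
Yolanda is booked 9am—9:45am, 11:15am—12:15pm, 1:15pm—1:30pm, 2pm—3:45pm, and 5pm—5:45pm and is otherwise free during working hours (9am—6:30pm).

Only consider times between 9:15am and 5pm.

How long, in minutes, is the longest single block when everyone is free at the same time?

Hassan free within 09:00–18:30: 09:00–09:30, 10:45–12:15, 12:30–13:00, 13:15–13:30, 14:45–16:30.
Yolanda free within 09:00–18:30: 09:45–11:15, 12:15–13:15, 13:30–14:00, 15:45–17:00, 17:45–18:30.
Anders ∩ Grace: 09:00–11:45.
Anders ∩ Grace ∩ Alice: 09:00–11:45.
Anders ∩ Grace ∩ Alice ∩ Hassan: 09:00–09:30, 10:45–11:45.
Anders ∩ Grace ∩ Alice ∩ Hassan ∩ Yolanda: 10:45–11:15.
Restricted to 09:15–17:00: 10:45–11:15.
Single common window of 30 minutes.

30 minutes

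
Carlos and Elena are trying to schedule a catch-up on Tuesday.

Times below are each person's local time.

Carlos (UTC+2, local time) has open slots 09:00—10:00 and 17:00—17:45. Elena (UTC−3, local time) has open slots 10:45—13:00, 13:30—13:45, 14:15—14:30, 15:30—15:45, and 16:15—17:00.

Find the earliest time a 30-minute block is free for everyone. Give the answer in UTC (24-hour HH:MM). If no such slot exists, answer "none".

Carlos → UTC: 07:00–08:00, 15:00–15:45.
Elena → UTC: 13:45–16:00, 16:30–16:45, 17:15–17:30, 18:30–18:45, 19:15–20:00.
Carlos ∩ Elena: 15:00–15:45.
Windows ≥ 30 min: 15:00–15:45.
Earliest such window starts at 15:00.

15:00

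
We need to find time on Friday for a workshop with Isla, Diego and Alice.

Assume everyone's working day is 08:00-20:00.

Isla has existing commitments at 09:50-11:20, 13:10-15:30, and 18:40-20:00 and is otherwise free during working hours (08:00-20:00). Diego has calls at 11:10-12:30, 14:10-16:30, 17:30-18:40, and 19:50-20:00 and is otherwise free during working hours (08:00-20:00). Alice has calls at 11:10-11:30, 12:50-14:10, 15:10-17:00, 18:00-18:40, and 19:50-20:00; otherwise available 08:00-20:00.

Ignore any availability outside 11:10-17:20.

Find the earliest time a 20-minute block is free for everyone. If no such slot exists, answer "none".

12:30

Isla free within 08:00–20:00: 08:00–09:50, 11:20–13:10, 15:30–18:40.
Diego free within 08:00–20:00: 08:00–11:10, 12:30–14:10, 16:30–17:30, 18:40–19:50.
Alice free within 08:00–20:00: 08:00–11:10, 11:30–12:50, 14:10–15:10, 17:00–18:00, 18:40–19:50.
Isla ∩ Diego: 08:00–09:50, 12:30–13:10, 16:30–17:30.
Isla ∩ Diego ∩ Alice: 08:00–09:50, 12:30–12:50, 17:00–17:30.
Restricted to 11:10–17:20: 12:30–12:50, 17:00–17:20.
Windows ≥ 20 min: 12:30–12:50, 17:00–17:20.
Earliest such window starts at 12:30.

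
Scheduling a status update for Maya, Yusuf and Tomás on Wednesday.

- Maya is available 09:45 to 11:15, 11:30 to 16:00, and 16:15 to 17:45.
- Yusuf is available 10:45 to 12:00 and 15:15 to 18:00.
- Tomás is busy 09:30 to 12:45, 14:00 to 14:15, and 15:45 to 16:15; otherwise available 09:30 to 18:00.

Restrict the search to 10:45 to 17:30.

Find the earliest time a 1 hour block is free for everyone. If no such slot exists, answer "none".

Tomás free within 09:30–18:00: 12:45–14:00, 14:15–15:45, 16:15–18:00.
Maya ∩ Yusuf: 10:45–11:15, 11:30–12:00, 15:15–16:00, 16:15–17:45.
Maya ∩ Yusuf ∩ Tomás: 15:15–15:45, 16:15–17:45.
Restricted to 10:45–17:30: 15:15–15:45, 16:15–17:30.
Windows ≥ 60 min: 16:15–17:30.
Earliest such window starts at 16:15.

16:15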